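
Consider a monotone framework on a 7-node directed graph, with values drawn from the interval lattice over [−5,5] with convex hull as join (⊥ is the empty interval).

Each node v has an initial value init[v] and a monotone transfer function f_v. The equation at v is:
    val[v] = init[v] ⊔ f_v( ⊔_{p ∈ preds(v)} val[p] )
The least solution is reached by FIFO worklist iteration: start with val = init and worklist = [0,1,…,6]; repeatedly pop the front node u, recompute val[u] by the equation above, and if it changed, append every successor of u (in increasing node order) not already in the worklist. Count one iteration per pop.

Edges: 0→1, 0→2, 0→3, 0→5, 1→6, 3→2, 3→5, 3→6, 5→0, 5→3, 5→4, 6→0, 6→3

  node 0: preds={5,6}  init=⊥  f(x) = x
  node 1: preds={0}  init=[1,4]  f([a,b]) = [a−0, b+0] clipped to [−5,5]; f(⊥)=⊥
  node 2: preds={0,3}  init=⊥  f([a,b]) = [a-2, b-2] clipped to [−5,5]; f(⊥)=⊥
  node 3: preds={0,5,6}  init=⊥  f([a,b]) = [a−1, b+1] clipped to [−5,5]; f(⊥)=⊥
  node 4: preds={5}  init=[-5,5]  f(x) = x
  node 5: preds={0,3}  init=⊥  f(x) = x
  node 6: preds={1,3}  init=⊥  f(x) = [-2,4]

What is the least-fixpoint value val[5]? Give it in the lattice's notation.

Trace (34 dequeues):
  [1] u=0 | in ⊥ | out ⊥ | ==
  [2] u=1 | in ⊥ | out [1,4] | ==
  [3] u=2 | in ⊥ | out ⊥ | ==
  [4] u=3 | in ⊥ | out ⊥ | ==
  [5] u=4 | in ⊥ | out [-5,5] | ==
  [6] u=5 | in ⊥ | out ⊥ | ==
  [7] u=6 | in [1,4] | out [-2,4] | prev ⊥ | push {0,3}
  [8] u=0 | in [-2,4] | out [-2,4] | prev ⊥ | push {1,2,5}
  [9] u=3 | in [-2,4] | out [-3,5] | prev ⊥ | push {6}
  [10] u=1 | in [-2,4] | out [-2,4] | prev [1,4] | push {}
  [11] u=2 | in [-3,5] | out [-5,3] | prev ⊥ | push {}
  [12] u=5 | in [-3,5] | out [-3,5] | prev ⊥ | push {0,3,4}
  [13] u=6 | in [-3,5] | out [-2,4] | ==
  [14] u=0 | in [-3,5] | out [-3,5] | prev [-2,4] | push {1,2,5}
  [15] u=3 | in [-3,5] | out [-4,5] | prev [-3,5] | push {6}
  [16] u=4 | in [-3,5] | out [-5,5] | ==
  [17] u=1 | in [-3,5] | out [-3,5] | prev [-2,4] | push {}
  [18] u=2 | in [-4,5] | out [-5,3] | ==
  [19] u=5 | in [-4,5] | out [-4,5] | prev [-3,5] | push {0,3,4}
  [20] u=6 | in [-4,5] | out [-2,4] | ==
  [21] u=0 | in [-4,5] | out [-4,5] | prev [-3,5] | push {1,2,5}
  [22] u=3 | in [-4,5] | out [-5,5] | prev [-4,5] | push {6}
  [23] u=4 | in [-4,5] | out [-5,5] | ==
  [24] u=1 | in [-4,5] | out [-4,5] | prev [-3,5] | push {}
  [25] u=2 | in [-5,5] | out [-5,3] | ==
  [26] u=5 | in [-5,5] | out [-5,5] | prev [-4,5] | push {0,3,4}
  [27] u=6 | in [-5,5] | out [-2,4] | ==
  [28] u=0 | in [-5,5] | out [-5,5] | prev [-4,5] | push {1,2,5}
  [29] u=3 | in [-5,5] | out [-5,5] | ==
  [30] u=4 | in [-5,5] | out [-5,5] | ==
  [31] u=1 | in [-5,5] | out [-5,5] | prev [-4,5] | push {6}
  [32] u=2 | in [-5,5] | out [-5,3] | ==
  [33] u=5 | in [-5,5] | out [-5,5] | ==
  [34] u=6 | in [-5,5] | out [-2,4] | ==

Converged values:
  [0] [-5,5]
  [1] [-5,5]
  [2] [-5,3]
  [3] [-5,5]
  [4] [-5,5]
  [5] [-5,5]
  [6] [-2,4]

[-5,5]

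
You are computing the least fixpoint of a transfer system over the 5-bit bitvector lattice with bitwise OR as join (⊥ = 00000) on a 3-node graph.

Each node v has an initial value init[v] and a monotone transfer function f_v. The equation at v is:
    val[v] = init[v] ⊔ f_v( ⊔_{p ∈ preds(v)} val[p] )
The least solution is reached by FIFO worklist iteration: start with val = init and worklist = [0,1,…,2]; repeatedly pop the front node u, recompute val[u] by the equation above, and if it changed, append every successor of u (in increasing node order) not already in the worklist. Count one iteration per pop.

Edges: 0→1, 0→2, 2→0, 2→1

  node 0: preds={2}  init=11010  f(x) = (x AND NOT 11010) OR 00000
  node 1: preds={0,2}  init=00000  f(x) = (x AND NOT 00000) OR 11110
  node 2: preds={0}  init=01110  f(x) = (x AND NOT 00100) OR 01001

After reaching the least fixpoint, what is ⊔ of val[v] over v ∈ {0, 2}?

Trace (6 dequeues):
  [1] u=0 | in 01110 | out 11110 | prev 11010 | push {}
  [2] u=1 | in 11110 | out 11110 | prev 00000 | push {}
  [3] u=2 | in 11110 | out 11111 | prev 01110 | push {0,1}
  [4] u=0 | in 11111 | out 11111 | prev 11110 | push {2}
  [5] u=1 | in 11111 | out 11111 | prev 11110 | push {}
  [6] u=2 | in 11111 | out 11111 | ==

Converged values:
  [0] 11111
  [1] 11111
  [2] 11111

11111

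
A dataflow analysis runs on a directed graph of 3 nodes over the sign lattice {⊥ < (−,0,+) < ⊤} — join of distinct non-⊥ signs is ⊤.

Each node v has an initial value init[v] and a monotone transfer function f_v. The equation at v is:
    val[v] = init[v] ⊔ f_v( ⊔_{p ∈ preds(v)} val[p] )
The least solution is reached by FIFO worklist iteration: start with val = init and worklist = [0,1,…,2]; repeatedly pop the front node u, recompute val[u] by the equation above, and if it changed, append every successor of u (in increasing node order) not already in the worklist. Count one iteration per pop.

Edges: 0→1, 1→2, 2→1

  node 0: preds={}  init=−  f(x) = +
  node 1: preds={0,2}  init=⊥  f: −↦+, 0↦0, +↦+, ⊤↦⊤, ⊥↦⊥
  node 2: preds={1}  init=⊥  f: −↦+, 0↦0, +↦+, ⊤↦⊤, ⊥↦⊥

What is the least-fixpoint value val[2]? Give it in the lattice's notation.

Iteration log — 4 steps:
  step 1. node 0  ⊔preds=⊥  new=⊤  old=−  +wl: 
  step 2. node 1  ⊔preds=⊤  new=⊤  old=⊥  +wl: 
  step 3. node 2  ⊔preds=⊤  new=⊤  old=⊥  +wl: 1
  step 4. node 1  ⊔preds=⊤  new=⊤  stable

Least fixpoint reached:
  node 0: ⊤
  node 1: ⊤
  node 2: ⊤

⊤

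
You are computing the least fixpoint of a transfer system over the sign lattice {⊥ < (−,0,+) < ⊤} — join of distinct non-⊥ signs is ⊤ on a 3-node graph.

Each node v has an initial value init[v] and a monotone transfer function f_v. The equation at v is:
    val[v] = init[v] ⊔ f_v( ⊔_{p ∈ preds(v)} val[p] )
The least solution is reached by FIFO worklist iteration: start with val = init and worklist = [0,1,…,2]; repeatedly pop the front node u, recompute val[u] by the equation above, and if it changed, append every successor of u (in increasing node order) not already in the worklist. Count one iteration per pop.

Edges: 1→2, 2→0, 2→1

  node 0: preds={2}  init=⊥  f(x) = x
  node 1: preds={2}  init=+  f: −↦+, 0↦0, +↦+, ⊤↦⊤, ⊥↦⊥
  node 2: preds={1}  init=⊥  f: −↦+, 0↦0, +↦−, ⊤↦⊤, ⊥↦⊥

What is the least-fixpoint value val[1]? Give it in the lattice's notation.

Worklist (5 pops):
  #1 pop 0: in=⊥ → ⊥ (no change)
  #2 pop 1: in=⊥ → + (no change)
  #3 pop 2: in=+ → − (was ⊥); enqueue [0,1]
  #4 pop 0: in=− → − (was ⊥); enqueue []
  #5 pop 1: in=− → + (no change)

Fixpoint:
  val[0] = −
  val[1] = +
  val[2] = −

+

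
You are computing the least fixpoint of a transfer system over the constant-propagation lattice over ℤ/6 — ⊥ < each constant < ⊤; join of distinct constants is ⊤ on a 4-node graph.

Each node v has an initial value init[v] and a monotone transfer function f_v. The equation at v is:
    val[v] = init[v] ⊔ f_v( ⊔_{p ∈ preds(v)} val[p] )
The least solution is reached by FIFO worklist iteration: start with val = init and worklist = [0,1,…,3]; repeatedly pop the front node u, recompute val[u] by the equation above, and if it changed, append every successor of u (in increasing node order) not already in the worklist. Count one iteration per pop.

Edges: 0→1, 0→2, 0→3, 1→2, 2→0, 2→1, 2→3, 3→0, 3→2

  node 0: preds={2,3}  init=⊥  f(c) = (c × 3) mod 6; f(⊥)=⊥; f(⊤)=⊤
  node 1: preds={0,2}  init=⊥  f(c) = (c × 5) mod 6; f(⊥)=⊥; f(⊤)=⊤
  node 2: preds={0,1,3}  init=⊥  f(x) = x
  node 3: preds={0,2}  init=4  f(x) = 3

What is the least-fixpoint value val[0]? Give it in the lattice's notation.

Iteration log — 8 steps:
  step 1. node 0  ⊔preds=4  new=0  old=⊥  +wl: 
  step 2. node 1  ⊔preds=0  new=0  old=⊥  +wl: 
  step 3. node 2  ⊔preds=⊤  new=⊤  old=⊥  +wl: 0,1
  step 4. node 3  ⊔preds=⊤  new=⊤  old=4  +wl: 2
  step 5. node 0  ⊔preds=⊤  new=⊤  old=0  +wl: 3
  step 6. node 1  ⊔preds=⊤  new=⊤  old=0  +wl: 
  step 7. node 2  ⊔preds=⊤  new=⊤  stable
  step 8. node 3  ⊔preds=⊤  new=⊤  stable

Least fixpoint reached:
  node 0: ⊤
  node 1: ⊤
  node 2: ⊤
  node 3: ⊤

⊤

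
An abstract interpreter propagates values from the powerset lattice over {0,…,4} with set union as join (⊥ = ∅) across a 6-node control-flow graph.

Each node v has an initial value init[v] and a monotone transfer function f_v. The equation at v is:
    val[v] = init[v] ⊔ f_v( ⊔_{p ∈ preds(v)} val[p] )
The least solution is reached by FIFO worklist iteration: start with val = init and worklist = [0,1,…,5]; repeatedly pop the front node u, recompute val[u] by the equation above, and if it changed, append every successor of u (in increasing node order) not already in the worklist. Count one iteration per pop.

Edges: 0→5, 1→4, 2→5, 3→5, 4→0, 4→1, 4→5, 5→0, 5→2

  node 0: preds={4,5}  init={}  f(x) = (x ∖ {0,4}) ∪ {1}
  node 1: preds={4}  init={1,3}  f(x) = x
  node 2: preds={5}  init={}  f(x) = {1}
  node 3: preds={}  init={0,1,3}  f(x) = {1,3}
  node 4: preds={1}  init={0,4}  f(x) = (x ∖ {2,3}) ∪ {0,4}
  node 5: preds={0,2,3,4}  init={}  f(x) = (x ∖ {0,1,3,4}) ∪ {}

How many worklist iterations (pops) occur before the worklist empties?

Trace (8 dequeues):
  [1] u=0 | in {0,4} | out {1} | prev {} | push {}
  [2] u=1 | in {0,4} | out {0,1,3,4} | prev {1,3} | push {}
  [3] u=2 | in {} | out {1} | prev {} | push {}
  [4] u=3 | in {} | out {0,1,3} | ==
  [5] u=4 | in {0,1,3,4} | out {0,1,4} | prev {0,4} | push {0,1}
  [6] u=5 | in {0,1,3,4} | out {} | ==
  [7] u=0 | in {0,1,4} | out {1} | ==
  [8] u=1 | in {0,1,4} | out {0,1,3,4} | ==

Converged values:
  [0] {1}
  [1] {0,1,3,4}
  [2] {1}
  [3] {0,1,3}
  [4] {0,1,4}
  [5] {}

8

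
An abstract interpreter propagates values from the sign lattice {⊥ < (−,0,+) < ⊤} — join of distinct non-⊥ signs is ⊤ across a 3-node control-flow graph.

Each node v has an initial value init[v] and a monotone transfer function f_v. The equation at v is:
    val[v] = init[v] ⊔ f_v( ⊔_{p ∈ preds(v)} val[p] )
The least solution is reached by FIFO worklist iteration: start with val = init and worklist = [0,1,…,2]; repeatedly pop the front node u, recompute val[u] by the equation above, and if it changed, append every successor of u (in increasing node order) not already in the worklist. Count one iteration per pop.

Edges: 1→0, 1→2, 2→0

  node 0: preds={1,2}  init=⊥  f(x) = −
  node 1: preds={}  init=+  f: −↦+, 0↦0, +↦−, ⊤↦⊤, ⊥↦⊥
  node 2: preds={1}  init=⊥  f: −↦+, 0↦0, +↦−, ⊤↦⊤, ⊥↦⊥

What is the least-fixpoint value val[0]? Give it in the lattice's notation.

−

Iteration log — 4 steps:
  step 1. node 0  ⊔preds=+  new=−  old=⊥  +wl: 
  step 2. node 1  ⊔preds=⊥  new=+  stable
  step 3. node 2  ⊔preds=+  new=−  old=⊥  +wl: 0
  step 4. node 0  ⊔preds=⊤  new=−  stable

Least fixpoint reached:
  node 0: −
  node 1: +
  node 2: −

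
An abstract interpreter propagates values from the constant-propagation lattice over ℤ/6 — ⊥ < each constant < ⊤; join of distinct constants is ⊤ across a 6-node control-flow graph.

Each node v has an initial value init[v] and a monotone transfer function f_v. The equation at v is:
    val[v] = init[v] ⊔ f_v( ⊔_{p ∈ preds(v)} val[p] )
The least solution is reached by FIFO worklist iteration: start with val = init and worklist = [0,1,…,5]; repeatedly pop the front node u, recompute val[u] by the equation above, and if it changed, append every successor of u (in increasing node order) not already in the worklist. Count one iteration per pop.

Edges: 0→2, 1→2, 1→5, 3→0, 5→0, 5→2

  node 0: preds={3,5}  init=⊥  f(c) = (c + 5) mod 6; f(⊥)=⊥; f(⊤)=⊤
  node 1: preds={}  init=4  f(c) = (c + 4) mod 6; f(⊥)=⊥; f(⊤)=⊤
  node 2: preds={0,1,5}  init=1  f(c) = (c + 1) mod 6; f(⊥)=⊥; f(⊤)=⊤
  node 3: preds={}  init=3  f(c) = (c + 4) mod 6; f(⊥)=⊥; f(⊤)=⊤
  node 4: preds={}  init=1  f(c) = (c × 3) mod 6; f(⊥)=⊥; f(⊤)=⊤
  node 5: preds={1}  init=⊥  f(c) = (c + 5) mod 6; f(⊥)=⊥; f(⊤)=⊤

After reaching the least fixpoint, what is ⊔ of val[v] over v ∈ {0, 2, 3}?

Trace (8 dequeues):
  [1] u=0 | in 3 | out 2 | prev ⊥ | push {}
  [2] u=1 | in ⊥ | out 4 | ==
  [3] u=2 | in ⊤ | out ⊤ | prev 1 | push {}
  [4] u=3 | in ⊥ | out 3 | ==
  [5] u=4 | in ⊥ | out 1 | ==
  [6] u=5 | in 4 | out 3 | prev ⊥ | push {0,2}
  [7] u=0 | in 3 | out 2 | ==
  [8] u=2 | in ⊤ | out ⊤ | ==

Converged values:
  [0] 2
  [1] 4
  [2] ⊤
  [3] 3
  [4] 1
  [5] 3

⊤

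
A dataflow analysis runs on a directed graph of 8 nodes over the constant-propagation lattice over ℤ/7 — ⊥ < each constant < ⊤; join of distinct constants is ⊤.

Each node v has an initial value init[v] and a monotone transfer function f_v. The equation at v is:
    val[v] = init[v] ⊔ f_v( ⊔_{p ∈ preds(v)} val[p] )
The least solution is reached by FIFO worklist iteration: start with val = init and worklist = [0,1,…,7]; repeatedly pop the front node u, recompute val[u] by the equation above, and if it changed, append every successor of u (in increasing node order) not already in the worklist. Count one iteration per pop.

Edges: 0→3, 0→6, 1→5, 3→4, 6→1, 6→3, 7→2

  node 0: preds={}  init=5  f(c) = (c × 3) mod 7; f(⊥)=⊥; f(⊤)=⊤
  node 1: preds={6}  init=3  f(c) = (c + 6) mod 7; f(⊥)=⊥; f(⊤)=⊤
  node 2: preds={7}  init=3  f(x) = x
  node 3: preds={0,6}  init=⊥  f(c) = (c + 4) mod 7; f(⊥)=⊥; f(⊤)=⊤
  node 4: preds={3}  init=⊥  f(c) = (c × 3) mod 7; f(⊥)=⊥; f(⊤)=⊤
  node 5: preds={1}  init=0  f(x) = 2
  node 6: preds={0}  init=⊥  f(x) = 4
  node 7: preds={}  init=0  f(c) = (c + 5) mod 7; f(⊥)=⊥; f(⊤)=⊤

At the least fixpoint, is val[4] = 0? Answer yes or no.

Iteration log — 11 steps:
  step 1. node 0  ⊔preds=⊥  new=5  stable
  step 2. node 1  ⊔preds=⊥  new=3  stable
  step 3. node 2  ⊔preds=0  new=⊤  old=3  +wl: 
  step 4. node 3  ⊔preds=5  new=2  old=⊥  +wl: 
  step 5. node 4  ⊔preds=2  new=6  old=⊥  +wl: 
  step 6. node 5  ⊔preds=3  new=⊤  old=0  +wl: 
  step 7. node 6  ⊔preds=5  new=4  old=⊥  +wl: 1,3
  step 8. node 7  ⊔preds=⊥  new=0  stable
  step 9. node 1  ⊔preds=4  new=3  stable
  step 10. node 3  ⊔preds=⊤  new=⊤  old=2  +wl: 4
  step 11. node 4  ⊔preds=⊤  new=⊤  old=6  +wl: 

Least fixpoint reached:
  node 0: 5
  node 1: 3
  node 2: ⊤
  node 3: ⊤
  node 4: ⊤
  node 5: ⊤
  node 6: 4
  node 7: 0

no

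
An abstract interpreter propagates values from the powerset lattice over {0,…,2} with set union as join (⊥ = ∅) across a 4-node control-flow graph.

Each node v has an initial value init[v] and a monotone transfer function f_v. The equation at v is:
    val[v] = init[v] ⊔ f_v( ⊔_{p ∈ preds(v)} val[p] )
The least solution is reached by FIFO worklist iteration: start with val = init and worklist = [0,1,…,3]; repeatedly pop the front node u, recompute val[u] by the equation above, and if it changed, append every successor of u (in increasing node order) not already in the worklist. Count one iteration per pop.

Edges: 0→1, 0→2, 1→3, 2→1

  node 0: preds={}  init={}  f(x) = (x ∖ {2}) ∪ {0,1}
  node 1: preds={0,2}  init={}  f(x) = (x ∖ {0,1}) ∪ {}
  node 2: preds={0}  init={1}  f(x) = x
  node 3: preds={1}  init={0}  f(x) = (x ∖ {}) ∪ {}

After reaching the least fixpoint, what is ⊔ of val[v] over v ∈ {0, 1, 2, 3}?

Iteration log — 5 steps:
  step 1. node 0  ⊔preds={}  new={0,1}  old={}  +wl: 
  step 2. node 1  ⊔preds={0,1}  new={}  stable
  step 3. node 2  ⊔preds={0,1}  new={0,1}  old={1}  +wl: 1
  step 4. node 3  ⊔preds={}  new={0}  stable
  step 5. node 1  ⊔preds={0,1}  new={}  stable

Least fixpoint reached:
  node 0: {0,1}
  node 1: {}
  node 2: {0,1}
  node 3: {0}

{0,1}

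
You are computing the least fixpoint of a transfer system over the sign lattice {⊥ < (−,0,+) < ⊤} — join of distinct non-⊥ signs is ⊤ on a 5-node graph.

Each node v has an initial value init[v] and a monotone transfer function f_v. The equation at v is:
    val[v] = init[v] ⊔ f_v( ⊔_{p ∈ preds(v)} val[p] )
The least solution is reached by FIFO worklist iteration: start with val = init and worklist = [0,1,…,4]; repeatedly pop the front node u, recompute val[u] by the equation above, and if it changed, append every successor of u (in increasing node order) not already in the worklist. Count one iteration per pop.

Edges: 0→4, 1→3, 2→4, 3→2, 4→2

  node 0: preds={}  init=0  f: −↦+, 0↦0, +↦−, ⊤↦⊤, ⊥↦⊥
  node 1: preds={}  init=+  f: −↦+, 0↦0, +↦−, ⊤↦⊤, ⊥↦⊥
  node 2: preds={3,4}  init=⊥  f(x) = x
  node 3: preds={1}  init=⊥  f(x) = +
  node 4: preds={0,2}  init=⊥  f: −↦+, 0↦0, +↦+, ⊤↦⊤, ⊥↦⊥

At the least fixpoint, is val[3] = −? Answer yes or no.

Worklist (8 pops):
  #1 pop 0: in=⊥ → 0 (no change)
  #2 pop 1: in=⊥ → + (no change)
  #3 pop 2: in=⊥ → ⊥ (no change)
  #4 pop 3: in=+ → + (was ⊥); enqueue [2]
  #5 pop 4: in=0 → 0 (was ⊥); enqueue []
  #6 pop 2: in=⊤ → ⊤ (was ⊥); enqueue [4]
  #7 pop 4: in=⊤ → ⊤ (was 0); enqueue [2]
  #8 pop 2: in=⊤ → ⊤ (no change)

Fixpoint:
  val[0] = 0
  val[1] = +
  val[2] = ⊤
  val[3] = +
  val[4] = ⊤

no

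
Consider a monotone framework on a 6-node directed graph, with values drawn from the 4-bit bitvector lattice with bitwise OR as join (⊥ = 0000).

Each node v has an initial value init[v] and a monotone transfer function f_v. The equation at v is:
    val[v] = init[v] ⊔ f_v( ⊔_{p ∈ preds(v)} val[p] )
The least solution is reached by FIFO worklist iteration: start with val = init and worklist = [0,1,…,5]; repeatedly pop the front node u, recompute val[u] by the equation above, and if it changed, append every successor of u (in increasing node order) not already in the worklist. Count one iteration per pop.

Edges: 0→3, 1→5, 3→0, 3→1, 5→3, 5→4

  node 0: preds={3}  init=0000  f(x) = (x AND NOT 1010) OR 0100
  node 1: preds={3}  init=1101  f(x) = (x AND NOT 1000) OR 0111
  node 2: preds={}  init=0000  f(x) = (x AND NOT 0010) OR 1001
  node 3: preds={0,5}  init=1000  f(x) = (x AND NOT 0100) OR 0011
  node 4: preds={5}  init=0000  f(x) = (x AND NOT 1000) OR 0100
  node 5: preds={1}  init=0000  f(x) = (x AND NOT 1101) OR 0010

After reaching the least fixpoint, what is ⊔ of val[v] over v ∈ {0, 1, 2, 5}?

Worklist (10 pops):
  #1 pop 0: in=1000 → 0100 (was 0000); enqueue []
  #2 pop 1: in=1000 → 1111 (was 1101); enqueue []
  #3 pop 2: in=0000 → 1001 (was 0000); enqueue []
  #4 pop 3: in=0100 → 1011 (was 1000); enqueue [0,1]
  #5 pop 4: in=0000 → 0100 (was 0000); enqueue []
  #6 pop 5: in=1111 → 0010 (was 0000); enqueue [3,4]
  #7 pop 0: in=1011 → 0101 (was 0100); enqueue []
  #8 pop 1: in=1011 → 1111 (no change)
  #9 pop 3: in=0111 → 1011 (no change)
  #10 pop 4: in=0010 → 0110 (was 0100); enqueue []

Fixpoint:
  val[0] = 0101
  val[1] = 1111
  val[2] = 1001
  val[3] = 1011
  val[4] = 0110
  val[5] = 0010

1111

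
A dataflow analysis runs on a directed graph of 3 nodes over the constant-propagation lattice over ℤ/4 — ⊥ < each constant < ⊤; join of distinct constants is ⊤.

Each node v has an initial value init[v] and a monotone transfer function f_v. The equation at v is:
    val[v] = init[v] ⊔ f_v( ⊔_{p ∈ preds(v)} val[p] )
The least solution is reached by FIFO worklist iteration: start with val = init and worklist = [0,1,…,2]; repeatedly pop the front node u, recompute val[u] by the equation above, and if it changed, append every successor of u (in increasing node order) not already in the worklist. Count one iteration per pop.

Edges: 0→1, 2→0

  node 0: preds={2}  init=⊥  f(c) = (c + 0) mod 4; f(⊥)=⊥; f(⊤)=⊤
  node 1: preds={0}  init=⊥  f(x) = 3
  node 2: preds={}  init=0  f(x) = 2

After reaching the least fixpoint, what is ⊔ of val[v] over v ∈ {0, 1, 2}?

⊤

Worklist (5 pops):
  #1 pop 0: in=0 → 0 (was ⊥); enqueue []
  #2 pop 1: in=0 → 3 (was ⊥); enqueue []
  #3 pop 2: in=⊥ → ⊤ (was 0); enqueue [0]
  #4 pop 0: in=⊤ → ⊤ (was 0); enqueue [1]
  #5 pop 1: in=⊤ → 3 (no change)

Fixpoint:
  val[0] = ⊤
  val[1] = 3
  val[2] = ⊤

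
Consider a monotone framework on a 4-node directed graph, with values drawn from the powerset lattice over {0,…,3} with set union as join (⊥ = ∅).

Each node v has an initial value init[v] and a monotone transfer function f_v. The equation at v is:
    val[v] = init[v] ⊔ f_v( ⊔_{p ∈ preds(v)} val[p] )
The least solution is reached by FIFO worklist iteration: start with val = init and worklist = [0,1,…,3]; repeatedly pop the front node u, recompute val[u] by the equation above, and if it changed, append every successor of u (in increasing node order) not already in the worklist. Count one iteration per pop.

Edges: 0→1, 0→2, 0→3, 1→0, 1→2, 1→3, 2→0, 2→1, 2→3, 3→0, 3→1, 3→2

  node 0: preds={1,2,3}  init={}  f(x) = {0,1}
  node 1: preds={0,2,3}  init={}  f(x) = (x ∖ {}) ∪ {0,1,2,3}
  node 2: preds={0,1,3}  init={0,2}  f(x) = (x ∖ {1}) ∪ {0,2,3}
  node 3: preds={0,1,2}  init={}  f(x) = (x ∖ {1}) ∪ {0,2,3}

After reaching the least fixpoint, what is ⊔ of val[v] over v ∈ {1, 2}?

Trace (7 dequeues):
  [1] u=0 | in {0,2} | out {0,1} | prev {} | push {}
  [2] u=1 | in {0,1,2} | out {0,1,2,3} | prev {} | push {0}
  [3] u=2 | in {0,1,2,3} | out {0,2,3} | prev {0,2} | push {1}
  [4] u=3 | in {0,1,2,3} | out {0,2,3} | prev {} | push {2}
  [5] u=0 | in {0,1,2,3} | out {0,1} | ==
  [6] u=1 | in {0,1,2,3} | out {0,1,2,3} | ==
  [7] u=2 | in {0,1,2,3} | out {0,2,3} | ==

Converged values:
  [0] {0,1}
  [1] {0,1,2,3}
  [2] {0,2,3}
  [3] {0,2,3}

{0,1,2,3}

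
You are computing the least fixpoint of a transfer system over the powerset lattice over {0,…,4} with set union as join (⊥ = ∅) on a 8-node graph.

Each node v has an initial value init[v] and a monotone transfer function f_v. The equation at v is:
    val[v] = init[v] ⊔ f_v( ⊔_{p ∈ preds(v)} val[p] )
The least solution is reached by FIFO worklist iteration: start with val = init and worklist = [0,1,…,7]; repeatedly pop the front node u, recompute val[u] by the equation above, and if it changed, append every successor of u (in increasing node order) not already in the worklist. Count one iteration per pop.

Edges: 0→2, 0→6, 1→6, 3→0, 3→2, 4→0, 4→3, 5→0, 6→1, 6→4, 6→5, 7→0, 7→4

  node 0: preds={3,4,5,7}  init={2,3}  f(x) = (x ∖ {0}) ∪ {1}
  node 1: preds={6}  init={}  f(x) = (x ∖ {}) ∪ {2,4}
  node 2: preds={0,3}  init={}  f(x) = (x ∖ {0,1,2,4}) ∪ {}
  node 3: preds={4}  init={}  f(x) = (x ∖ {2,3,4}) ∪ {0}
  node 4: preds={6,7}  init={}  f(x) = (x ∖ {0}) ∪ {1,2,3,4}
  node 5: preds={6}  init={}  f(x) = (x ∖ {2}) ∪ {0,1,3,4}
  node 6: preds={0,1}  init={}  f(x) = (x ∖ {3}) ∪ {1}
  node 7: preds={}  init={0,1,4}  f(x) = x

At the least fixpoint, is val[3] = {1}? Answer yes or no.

Worklist (17 pops):
  #1 pop 0: in={0,1,4} → {1,2,3,4} (was {2,3}); enqueue []
  #2 pop 1: in={} → {2,4} (was {}); enqueue []
  #3 pop 2: in={1,2,3,4} → {3} (was {}); enqueue []
  #4 pop 3: in={} → {0} (was {}); enqueue [0,2]
  #5 pop 4: in={0,1,4} → {1,2,3,4} (was {}); enqueue [3]
  #6 pop 5: in={} → {0,1,3,4} (was {}); enqueue []
  #7 pop 6: in={1,2,3,4} → {1,2,4} (was {}); enqueue [1,4,5]
  #8 pop 7: in={} → {0,1,4} (no change)
  #9 pop 0: in={0,1,2,3,4} → {1,2,3,4} (no change)
  #10 pop 2: in={0,1,2,3,4} → {3} (no change)
  #11 pop 3: in={1,2,3,4} → {0,1} (was {0}); enqueue [0,2]
  #12 pop 1: in={1,2,4} → {1,2,4} (was {2,4}); enqueue [6]
  #13 pop 4: in={0,1,2,4} → {1,2,3,4} (no change)
  #14 pop 5: in={1,2,4} → {0,1,3,4} (no change)
  #15 pop 0: in={0,1,2,3,4} → {1,2,3,4} (no change)
  #16 pop 2: in={0,1,2,3,4} → {3} (no change)
  #17 pop 6: in={1,2,3,4} → {1,2,4} (no change)

Fixpoint:
  val[0] = {1,2,3,4}
  val[1] = {1,2,4}
  val[2] = {3}
  val[3] = {0,1}
  val[4] = {1,2,3,4}
  val[5] = {0,1,3,4}
  val[6] = {1,2,4}
  val[7] = {0,1,4}

no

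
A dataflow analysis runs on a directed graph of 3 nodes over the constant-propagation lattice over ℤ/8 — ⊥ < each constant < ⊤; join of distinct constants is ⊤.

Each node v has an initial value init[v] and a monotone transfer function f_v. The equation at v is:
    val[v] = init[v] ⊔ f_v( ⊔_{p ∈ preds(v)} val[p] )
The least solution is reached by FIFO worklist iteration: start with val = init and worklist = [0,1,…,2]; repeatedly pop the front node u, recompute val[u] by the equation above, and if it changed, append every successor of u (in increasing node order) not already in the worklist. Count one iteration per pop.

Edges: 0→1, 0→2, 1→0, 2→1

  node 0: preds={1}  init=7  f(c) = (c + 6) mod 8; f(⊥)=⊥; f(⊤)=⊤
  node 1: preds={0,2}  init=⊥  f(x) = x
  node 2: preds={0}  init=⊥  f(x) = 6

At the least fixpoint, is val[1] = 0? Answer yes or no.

Worklist (7 pops):
  #1 pop 0: in=⊥ → 7 (no change)
  #2 pop 1: in=7 → 7 (was ⊥); enqueue [0]
  #3 pop 2: in=7 → 6 (was ⊥); enqueue [1]
  #4 pop 0: in=7 → ⊤ (was 7); enqueue [2]
  #5 pop 1: in=⊤ → ⊤ (was 7); enqueue [0]
  #6 pop 2: in=⊤ → 6 (no change)
  #7 pop 0: in=⊤ → ⊤ (no change)

Fixpoint:
  val[0] = ⊤
  val[1] = ⊤
  val[2] = 6

no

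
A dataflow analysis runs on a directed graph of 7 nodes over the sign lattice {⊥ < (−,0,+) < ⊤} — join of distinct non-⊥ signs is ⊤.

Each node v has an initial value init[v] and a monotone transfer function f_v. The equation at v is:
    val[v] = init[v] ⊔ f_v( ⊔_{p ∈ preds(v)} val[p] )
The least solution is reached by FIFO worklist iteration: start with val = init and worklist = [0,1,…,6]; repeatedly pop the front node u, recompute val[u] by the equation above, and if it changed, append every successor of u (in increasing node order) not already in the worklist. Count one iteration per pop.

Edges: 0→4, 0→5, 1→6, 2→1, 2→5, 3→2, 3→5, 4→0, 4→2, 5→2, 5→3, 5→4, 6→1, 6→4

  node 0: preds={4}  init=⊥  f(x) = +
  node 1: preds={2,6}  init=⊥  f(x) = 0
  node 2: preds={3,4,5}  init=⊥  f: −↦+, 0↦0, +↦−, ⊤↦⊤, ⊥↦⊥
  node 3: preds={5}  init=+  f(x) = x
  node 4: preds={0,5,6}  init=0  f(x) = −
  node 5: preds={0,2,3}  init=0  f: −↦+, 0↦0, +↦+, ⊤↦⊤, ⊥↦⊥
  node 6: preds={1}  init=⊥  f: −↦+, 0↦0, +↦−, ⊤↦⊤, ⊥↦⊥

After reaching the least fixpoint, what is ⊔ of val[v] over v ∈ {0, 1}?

⊤

Trace (12 dequeues):
  [1] u=0 | in 0 | out + | prev ⊥ | push {}
  [2] u=1 | in ⊥ | out 0 | prev ⊥ | push {}
  [3] u=2 | in ⊤ | out ⊤ | prev ⊥ | push {1}
  [4] u=3 | in 0 | out ⊤ | prev + | push {2}
  [5] u=4 | in ⊤ | out ⊤ | prev 0 | push {0}
  [6] u=5 | in ⊤ | out ⊤ | prev 0 | push {3,4}
  [7] u=6 | in 0 | out 0 | prev ⊥ | push {}
  [8] u=1 | in ⊤ | out 0 | ==
  [9] u=2 | in ⊤ | out ⊤ | ==
  [10] u=0 | in ⊤ | out + | ==
  [11] u=3 | in ⊤ | out ⊤ | ==
  [12] u=4 | in ⊤ | out ⊤ | ==

Converged values:
  [0] +
  [1] 0
  [2] ⊤
  [3] ⊤
  [4] ⊤
  [5] ⊤
  [6] 0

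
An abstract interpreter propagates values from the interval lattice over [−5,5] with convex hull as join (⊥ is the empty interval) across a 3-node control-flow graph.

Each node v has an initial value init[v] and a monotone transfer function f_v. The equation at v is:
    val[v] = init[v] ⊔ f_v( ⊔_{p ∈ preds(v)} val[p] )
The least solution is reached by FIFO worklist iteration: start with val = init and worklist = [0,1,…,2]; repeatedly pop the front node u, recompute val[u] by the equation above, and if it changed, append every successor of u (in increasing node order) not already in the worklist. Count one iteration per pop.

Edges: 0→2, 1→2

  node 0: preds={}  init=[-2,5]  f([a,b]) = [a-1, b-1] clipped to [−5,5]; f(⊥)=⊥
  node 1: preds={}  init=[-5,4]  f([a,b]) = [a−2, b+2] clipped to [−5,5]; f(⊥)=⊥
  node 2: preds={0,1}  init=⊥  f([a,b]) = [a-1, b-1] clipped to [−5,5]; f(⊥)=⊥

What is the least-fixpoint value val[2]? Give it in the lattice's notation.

[-5,4]

Iteration log — 3 steps:
  step 1. node 0  ⊔preds=⊥  new=[-2,5]  stable
  step 2. node 1  ⊔preds=⊥  new=[-5,4]  stable
  step 3. node 2  ⊔preds=[-5,5]  new=[-5,4]  old=⊥  +wl: 

Least fixpoint reached:
  node 0: [-2,5]
  node 1: [-5,4]
  node 2: [-5,4]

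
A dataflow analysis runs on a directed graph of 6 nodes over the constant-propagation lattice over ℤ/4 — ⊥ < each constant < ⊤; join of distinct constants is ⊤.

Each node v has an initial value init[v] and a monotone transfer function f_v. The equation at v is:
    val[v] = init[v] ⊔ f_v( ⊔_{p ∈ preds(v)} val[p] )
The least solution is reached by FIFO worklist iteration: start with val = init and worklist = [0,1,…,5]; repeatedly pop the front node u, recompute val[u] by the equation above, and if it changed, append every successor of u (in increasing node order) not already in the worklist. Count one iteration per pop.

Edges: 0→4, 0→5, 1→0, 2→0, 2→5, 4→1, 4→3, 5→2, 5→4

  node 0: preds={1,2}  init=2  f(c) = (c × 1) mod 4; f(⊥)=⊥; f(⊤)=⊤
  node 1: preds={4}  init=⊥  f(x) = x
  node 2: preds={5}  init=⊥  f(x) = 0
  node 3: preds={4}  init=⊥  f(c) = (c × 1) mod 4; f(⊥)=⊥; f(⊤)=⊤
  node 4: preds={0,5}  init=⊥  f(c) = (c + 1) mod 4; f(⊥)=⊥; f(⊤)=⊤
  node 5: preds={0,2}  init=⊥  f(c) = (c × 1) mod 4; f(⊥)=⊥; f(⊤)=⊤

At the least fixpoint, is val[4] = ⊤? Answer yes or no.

Iteration log — 16 steps:
  step 1. node 0  ⊔preds=⊥  new=2  stable
  step 2. node 1  ⊔preds=⊥  new=⊥  stable
  step 3. node 2  ⊔preds=⊥  new=0  old=⊥  +wl: 0
  step 4. node 3  ⊔preds=⊥  new=⊥  stable
  step 5. node 4  ⊔preds=2  new=3  old=⊥  +wl: 1,3
  step 6. node 5  ⊔preds=⊤  new=⊤  old=⊥  +wl: 2,4
  step 7. node 0  ⊔preds=0  new=⊤  old=2  +wl: 5
  step 8. node 1  ⊔preds=3  new=3  old=⊥  +wl: 0
  step 9. node 3  ⊔preds=3  new=3  old=⊥  +wl: 
  step 10. node 2  ⊔preds=⊤  new=0  stable
  step 11. node 4  ⊔preds=⊤  new=⊤  old=3  +wl: 1,3
  step 12. node 5  ⊔preds=⊤  new=⊤  stable
  step 13. node 0  ⊔preds=⊤  new=⊤  stable
  step 14. node 1  ⊔preds=⊤  new=⊤  old=3  +wl: 0
  step 15. node 3  ⊔preds=⊤  new=⊤  old=3  +wl: 
  step 16. node 0  ⊔preds=⊤  new=⊤  stable

Least fixpoint reached:
  node 0: ⊤
  node 1: ⊤
  node 2: 0
  node 3: ⊤
  node 4: ⊤
  node 5: ⊤

yes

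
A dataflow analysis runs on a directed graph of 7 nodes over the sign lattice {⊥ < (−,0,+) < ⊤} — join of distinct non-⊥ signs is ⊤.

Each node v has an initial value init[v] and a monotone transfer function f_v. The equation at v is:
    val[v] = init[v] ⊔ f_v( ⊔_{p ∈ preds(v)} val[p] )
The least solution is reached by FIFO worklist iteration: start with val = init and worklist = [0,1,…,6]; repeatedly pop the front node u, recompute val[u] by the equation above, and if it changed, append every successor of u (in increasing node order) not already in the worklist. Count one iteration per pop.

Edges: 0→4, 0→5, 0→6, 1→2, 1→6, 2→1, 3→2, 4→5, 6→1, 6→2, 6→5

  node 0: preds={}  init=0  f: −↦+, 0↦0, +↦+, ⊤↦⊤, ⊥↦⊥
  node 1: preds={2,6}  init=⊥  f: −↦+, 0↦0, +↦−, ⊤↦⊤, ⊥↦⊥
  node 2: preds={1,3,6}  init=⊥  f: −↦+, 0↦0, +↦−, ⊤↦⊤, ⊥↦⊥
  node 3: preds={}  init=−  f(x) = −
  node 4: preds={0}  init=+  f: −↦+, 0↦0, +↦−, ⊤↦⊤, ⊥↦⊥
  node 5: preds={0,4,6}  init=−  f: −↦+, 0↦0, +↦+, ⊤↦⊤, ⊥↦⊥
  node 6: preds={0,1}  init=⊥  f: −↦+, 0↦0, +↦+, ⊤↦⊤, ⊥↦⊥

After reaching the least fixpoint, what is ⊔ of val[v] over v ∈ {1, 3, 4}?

Iteration log — 14 steps:
  step 1. node 0  ⊔preds=⊥  new=0  stable
  step 2. node 1  ⊔preds=⊥  new=⊥  stable
  step 3. node 2  ⊔preds=−  new=+  old=⊥  +wl: 1
  step 4. node 3  ⊔preds=⊥  new=−  stable
  step 5. node 4  ⊔preds=0  new=⊤  old=+  +wl: 
  step 6. node 5  ⊔preds=⊤  new=⊤  old=−  +wl: 
  step 7. node 6  ⊔preds=0  new=0  old=⊥  +wl: 2,5
  step 8. node 1  ⊔preds=⊤  new=⊤  old=⊥  +wl: 6
  step 9. node 2  ⊔preds=⊤  new=⊤  old=+  +wl: 1
  step 10. node 5  ⊔preds=⊤  new=⊤  stable
  step 11. node 6  ⊔preds=⊤  new=⊤  old=0  +wl: 2,5
  step 12. node 1  ⊔preds=⊤  new=⊤  stable
  step 13. node 2  ⊔preds=⊤  new=⊤  stable
  step 14. node 5  ⊔preds=⊤  new=⊤  stable

Least fixpoint reached:
  node 0: 0
  node 1: ⊤
  node 2: ⊤
  node 3: −
  node 4: ⊤
  node 5: ⊤
  node 6: ⊤

⊤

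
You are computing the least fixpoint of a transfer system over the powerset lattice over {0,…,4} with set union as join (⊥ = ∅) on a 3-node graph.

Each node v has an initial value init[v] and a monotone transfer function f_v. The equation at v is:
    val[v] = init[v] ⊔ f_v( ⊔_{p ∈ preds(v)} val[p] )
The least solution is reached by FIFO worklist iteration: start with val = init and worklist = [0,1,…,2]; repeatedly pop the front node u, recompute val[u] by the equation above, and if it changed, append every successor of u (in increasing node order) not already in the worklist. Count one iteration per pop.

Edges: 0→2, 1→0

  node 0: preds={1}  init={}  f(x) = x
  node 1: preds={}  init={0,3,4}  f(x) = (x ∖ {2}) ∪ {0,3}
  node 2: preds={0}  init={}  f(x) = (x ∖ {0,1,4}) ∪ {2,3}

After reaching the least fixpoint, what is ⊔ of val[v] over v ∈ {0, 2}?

{0,2,3,4}

Worklist (3 pops):
  #1 pop 0: in={0,3,4} → {0,3,4} (was {}); enqueue []
  #2 pop 1: in={} → {0,3,4} (no change)
  #3 pop 2: in={0,3,4} → {2,3} (was {}); enqueue []

Fixpoint:
  val[0] = {0,3,4}
  val[1] = {0,3,4}
  val[2] = {2,3}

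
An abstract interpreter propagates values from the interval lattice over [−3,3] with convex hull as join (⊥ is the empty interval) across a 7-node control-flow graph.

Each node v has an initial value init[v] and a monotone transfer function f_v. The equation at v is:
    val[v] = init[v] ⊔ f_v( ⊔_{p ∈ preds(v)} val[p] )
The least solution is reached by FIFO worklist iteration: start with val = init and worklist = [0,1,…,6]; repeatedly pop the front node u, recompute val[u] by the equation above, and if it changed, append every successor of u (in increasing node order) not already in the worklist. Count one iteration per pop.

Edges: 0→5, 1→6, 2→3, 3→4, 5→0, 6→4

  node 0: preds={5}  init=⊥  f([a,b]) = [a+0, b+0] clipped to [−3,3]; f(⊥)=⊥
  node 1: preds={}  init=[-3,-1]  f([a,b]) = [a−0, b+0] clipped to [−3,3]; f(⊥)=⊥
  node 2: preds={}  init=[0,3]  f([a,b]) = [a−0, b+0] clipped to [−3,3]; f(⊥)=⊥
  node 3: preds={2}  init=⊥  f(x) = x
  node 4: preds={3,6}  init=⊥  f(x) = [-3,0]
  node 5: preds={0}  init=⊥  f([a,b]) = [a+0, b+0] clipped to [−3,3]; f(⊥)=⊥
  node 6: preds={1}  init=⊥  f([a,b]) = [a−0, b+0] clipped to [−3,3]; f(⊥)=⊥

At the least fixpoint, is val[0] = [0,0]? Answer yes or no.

no

Trace (8 dequeues):
  [1] u=0 | in ⊥ | out ⊥ | ==
  [2] u=1 | in ⊥ | out [-3,-1] | ==
  [3] u=2 | in ⊥ | out [0,3] | ==
  [4] u=3 | in [0,3] | out [0,3] | prev ⊥ | push {}
  [5] u=4 | in [0,3] | out [-3,0] | prev ⊥ | push {}
  [6] u=5 | in ⊥ | out ⊥ | ==
  [7] u=6 | in [-3,-1] | out [-3,-1] | prev ⊥ | push {4}
  [8] u=4 | in [-3,3] | out [-3,0] | ==

Converged values:
  [0] ⊥
  [1] [-3,-1]
  [2] [0,3]
  [3] [0,3]
  [4] [-3,0]
  [5] ⊥
  [6] [-3,-1]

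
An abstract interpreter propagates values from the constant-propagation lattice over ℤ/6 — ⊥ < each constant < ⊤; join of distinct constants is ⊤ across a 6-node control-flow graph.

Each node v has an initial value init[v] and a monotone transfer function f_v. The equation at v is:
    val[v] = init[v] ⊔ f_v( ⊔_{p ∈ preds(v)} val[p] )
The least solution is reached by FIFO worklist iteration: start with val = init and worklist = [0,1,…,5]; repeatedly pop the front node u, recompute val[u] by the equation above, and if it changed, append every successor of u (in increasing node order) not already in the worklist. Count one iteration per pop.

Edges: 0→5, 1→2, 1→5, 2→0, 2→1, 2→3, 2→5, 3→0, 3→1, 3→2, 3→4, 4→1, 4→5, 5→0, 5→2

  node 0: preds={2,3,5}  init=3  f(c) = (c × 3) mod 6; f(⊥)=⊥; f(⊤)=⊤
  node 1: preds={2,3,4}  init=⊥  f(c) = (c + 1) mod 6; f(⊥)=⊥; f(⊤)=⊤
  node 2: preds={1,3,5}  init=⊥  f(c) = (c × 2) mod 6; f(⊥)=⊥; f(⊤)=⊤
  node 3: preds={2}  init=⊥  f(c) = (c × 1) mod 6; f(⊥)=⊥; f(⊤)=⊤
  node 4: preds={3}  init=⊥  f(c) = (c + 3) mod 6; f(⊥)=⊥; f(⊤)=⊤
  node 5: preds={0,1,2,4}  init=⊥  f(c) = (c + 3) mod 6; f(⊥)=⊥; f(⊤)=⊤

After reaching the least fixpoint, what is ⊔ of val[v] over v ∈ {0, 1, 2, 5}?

⊤

Trace (25 dequeues):
  [1] u=0 | in ⊥ | out 3 | ==
  [2] u=1 | in ⊥ | out ⊥ | ==
  [3] u=2 | in ⊥ | out ⊥ | ==
  [4] u=3 | in ⊥ | out ⊥ | ==
  [5] u=4 | in ⊥ | out ⊥ | ==
  [6] u=5 | in 3 | out 0 | prev ⊥ | push {0,2}
  [7] u=0 | in 0 | out ⊤ | prev 3 | push {5}
  [8] u=2 | in 0 | out 0 | prev ⊥ | push {0,1,3}
  [9] u=5 | in ⊤ | out ⊤ | prev 0 | push {2}
  [10] u=0 | in ⊤ | out ⊤ | ==
  [11] u=1 | in 0 | out 1 | prev ⊥ | push {5}
  [12] u=3 | in 0 | out 0 | prev ⊥ | push {0,1,4}
  [13] u=2 | in ⊤ | out ⊤ | prev 0 | push {3}
  [14] u=5 | in ⊤ | out ⊤ | ==
  [15] u=0 | in ⊤ | out ⊤ | ==
  [16] u=1 | in ⊤ | out ⊤ | prev 1 | push {2,5}
  [17] u=4 | in 0 | out 3 | prev ⊥ | push {1}
  [18] u=3 | in ⊤ | out ⊤ | prev 0 | push {0,4}
  [19] u=2 | in ⊤ | out ⊤ | ==
  [20] u=5 | in ⊤ | out ⊤ | ==
  [21] u=1 | in ⊤ | out ⊤ | ==
  [22] u=0 | in ⊤ | out ⊤ | ==
  [23] u=4 | in ⊤ | out ⊤ | prev 3 | push {1,5}
  [24] u=1 | in ⊤ | out ⊤ | ==
  [25] u=5 | in ⊤ | out ⊤ | ==

Converged values:
  [0] ⊤
  [1] ⊤
  [2] ⊤
  [3] ⊤
  [4] ⊤
  [5] ⊤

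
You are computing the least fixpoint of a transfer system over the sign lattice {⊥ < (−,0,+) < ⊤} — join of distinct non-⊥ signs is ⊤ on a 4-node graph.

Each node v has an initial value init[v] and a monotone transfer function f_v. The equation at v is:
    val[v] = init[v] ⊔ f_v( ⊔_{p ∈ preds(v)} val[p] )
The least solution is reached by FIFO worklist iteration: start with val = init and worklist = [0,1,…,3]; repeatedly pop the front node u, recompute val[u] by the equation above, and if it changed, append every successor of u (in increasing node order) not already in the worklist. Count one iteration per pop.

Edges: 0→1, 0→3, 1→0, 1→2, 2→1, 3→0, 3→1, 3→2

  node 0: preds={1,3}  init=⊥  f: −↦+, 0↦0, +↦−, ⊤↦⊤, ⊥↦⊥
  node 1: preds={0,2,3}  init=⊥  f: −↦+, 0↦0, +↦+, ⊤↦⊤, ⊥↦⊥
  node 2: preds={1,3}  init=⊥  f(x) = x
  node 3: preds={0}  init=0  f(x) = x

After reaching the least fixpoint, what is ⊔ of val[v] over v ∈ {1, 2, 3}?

Trace (6 dequeues):
  [1] u=0 | in 0 | out 0 | prev ⊥ | push {}
  [2] u=1 | in 0 | out 0 | prev ⊥ | push {0}
  [3] u=2 | in 0 | out 0 | prev ⊥ | push {1}
  [4] u=3 | in 0 | out 0 | ==
  [5] u=0 | in 0 | out 0 | ==
  [6] u=1 | in 0 | out 0 | ==

Converged values:
  [0] 0
  [1] 0
  [2] 0
  [3] 0

0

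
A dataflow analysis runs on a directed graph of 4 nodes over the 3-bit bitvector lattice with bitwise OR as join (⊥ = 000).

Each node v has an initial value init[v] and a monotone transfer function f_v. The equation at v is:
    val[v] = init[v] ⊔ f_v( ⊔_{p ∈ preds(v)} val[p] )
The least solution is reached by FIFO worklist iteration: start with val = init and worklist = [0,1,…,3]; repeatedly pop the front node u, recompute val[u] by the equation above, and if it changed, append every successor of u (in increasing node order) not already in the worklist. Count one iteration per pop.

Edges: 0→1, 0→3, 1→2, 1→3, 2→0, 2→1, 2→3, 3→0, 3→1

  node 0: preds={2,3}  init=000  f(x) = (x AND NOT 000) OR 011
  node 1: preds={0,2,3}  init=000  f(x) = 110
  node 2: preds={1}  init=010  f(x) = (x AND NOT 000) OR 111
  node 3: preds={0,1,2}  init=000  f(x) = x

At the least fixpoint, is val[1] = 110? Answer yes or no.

yes

Trace (7 dequeues):
  [1] u=0 | in 010 | out 011 | prev 000 | push {}
  [2] u=1 | in 011 | out 110 | prev 000 | push {}
  [3] u=2 | in 110 | out 111 | prev 010 | push {0,1}
  [4] u=3 | in 111 | out 111 | prev 000 | push {}
  [5] u=0 | in 111 | out 111 | prev 011 | push {3}
  [6] u=1 | in 111 | out 110 | ==
  [7] u=3 | in 111 | out 111 | ==

Converged values:
  [0] 111
  [1] 110
  [2] 111
  [3] 111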